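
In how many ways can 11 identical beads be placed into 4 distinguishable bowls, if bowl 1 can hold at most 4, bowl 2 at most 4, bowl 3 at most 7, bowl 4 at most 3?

80

By stars and bars, unrestricted non-negative solutions to x_1+…+x_4 = 11 number C(11+3,3) = 364.
Subtract solutions that violate a single cap (substitute x_i' = x_i − (cap_i+1)): x_1 ≥ 5 gives C(9,3) = 84; x_2 ≥ 5 gives C(9,3) = 84; x_3 ≥ 8 gives C(6,3) = 20; x_4 ≥ 4 gives C(10,3) = 120. Together 308.
Add back pairs where two caps are both exceeded: 4 + 0 + 10 + 0 + 10 + 0 = 24.
By inclusion–exclusion the count is 364 − 308 + 24 = 80.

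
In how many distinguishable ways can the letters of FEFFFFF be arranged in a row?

The 7 letters of FEFFFFF have repeats: F appearing 6 times.
The number of distinct arrangements is 7!/(6!) = 5040/720 = 7.

7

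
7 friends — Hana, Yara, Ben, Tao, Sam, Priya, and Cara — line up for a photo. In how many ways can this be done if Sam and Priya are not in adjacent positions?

3600

Of the 7! = 5040 arrangements, those with Sam and Priya adjacent number 2 × 6! = 1440 (treat the pair as a block with 2 internal orders).
So 5040 − 1440 = 3600 arrangements keep them apart.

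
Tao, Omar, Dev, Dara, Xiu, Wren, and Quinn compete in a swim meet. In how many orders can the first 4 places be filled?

840

There are 7 choices for 1st place, 6 for 2nd, and so on down to 4 for position 4.
That gives 7 × 6 × 5 × 4 = 840.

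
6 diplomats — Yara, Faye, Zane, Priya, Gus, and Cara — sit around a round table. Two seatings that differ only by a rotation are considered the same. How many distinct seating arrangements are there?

Seat Yara anywhere (absorbing the rotational symmetry), then permute the other 5: (5)! = 120.

120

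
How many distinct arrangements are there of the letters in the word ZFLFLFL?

ZFLFLFL has 7 letters with F appearing 3 times and L appearing 3 times.
Dividing 7! = 5040 by 3!·3! = 36 for the repeated letters gives 140.

140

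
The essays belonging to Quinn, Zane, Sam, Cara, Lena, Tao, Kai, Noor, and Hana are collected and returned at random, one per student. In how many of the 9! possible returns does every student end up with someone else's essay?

Count assignments avoiding every fixed point. For any j of the 9 students fixed to their own essay, the other 9−j can be arranged in (9−j)! ways.
By inclusion–exclusion this is Σ_{j=0}^{9} (−1)^j C(9,j)·(9−j)!.
Computing: 362880 − 362880 + 181440 − 60480 + 15120 − 3024 + 504 − 72 + 9 − 1 = 133496.

133496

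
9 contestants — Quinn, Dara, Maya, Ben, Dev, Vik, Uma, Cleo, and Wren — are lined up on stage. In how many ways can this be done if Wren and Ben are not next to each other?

Of the 9! = 362880 arrangements, those with Wren and Ben adjacent number 2 × 8! = 80640 (treat the pair as a block with 2 internal orders).
Complementary counting: 362880 − 80640 = 282240.

282240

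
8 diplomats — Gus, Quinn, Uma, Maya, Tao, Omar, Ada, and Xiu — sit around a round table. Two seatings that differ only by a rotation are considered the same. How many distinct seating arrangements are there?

5040

Around a circle, 8 distinct people have 8!/8 = (7)! = 5040 rotationally distinct seatings.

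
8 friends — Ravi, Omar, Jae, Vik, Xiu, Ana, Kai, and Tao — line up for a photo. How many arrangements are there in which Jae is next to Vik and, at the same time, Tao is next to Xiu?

2880

Treat {Jae,Vik} as one block (2 orders) and {Tao,Xiu} as another (2 orders).
That leaves 6 units to arrange: 2 × 2 × 6! = 4 × 720 = 2880.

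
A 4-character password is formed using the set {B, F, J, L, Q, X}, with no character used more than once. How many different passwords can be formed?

With no repetition, fill the 4 characters in order: 6 choices, then 5, down to 3.
That product is 6 × 5 × 4 × 3 = 360.

360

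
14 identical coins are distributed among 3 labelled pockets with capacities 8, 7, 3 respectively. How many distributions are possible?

14

Without the upper bounds there are C(16,2) = 120 ways to split 14 among 3 pockets.
Subtract solutions that violate a single cap (substitute x_i' = x_i − (cap_i+1)): x_1 ≥ 9 gives C(7,2) = 21; x_2 ≥ 8 gives C(8,2) = 28; x_3 ≥ 4 gives C(12,2) = 66. Together 115.
Add back pairs where two caps are both exceeded: 0 + 3 + 6 = 9.
By inclusion–exclusion the count is 120 − 115 + 9 = 14.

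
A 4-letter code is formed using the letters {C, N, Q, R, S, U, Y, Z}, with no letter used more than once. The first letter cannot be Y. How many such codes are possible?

1470

The first letter has 8−1 = 7 choices (anything except Y).
The remaining 3 letters are filled from the other 7 symbols without repetition: 7 × 6 × 5 = 210.
Total: 7 × 210 = 1470.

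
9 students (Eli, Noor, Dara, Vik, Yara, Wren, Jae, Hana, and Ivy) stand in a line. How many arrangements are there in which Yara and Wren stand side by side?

80640

Treat {Yara, Wren} as a single unit. There are 8 units to order, and the pair itself can be ordered 2 ways.
So the count is 2·(8)! = 80640.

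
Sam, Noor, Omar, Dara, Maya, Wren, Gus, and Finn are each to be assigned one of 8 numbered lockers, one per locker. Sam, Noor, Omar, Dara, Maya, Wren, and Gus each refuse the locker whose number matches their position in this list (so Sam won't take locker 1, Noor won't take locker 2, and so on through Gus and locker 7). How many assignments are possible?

16687

Let Aᵢ (for 1 ≤ i ≤ 7) be the placements that put person i in their forbidden locker. Any j of these fix j positions, leaving (8−j)! ways to fill the rest, and there are C(7,j) ways to pick which j.
By inclusion–exclusion, the number of valid placements is Σ_{j=0}^{7} (−1)^j C(7,j)·(8−j)!.
Computing: 40320 − 35280 + 15120 − 4200 + 840 − 126 + 14 − 1 = 16687.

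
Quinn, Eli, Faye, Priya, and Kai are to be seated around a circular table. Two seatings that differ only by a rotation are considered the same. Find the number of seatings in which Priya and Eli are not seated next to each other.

Without the restriction there are (4)! = 24 seatings.
Seatings with Priya beside Eli: treat them as a block with 2 internal orders, giving 2 × (3)! = 12.
Subtracting, 24 − 12 = 12.

12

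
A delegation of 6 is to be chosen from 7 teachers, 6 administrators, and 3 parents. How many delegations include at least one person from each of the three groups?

Unrestricted: C(16,6) = 8008 ways to pick any 6 of the 16.
Subtract selections that omit an entire group: no teachers → C(9,6) = 84; no administrators → C(10,6) = 210; no parents → C(13,6) = 1716.
Add back selections omitting two groups (i.e. drawn from a single group): C(7,6) + C(6,6) + C(3,6) = 8.
By inclusion–exclusion: 8008 − 2010 + 8 = 6006.

6006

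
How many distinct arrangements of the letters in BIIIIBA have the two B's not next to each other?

Total arrangements of BIIIIBA: 7!/(4!·2!) = 105.
Arrangements with the B's together: treat BB as one letter, giving (6)!/(4!) = 30.
Subtracting, 105 − 30 = 75 arrangements keep the B's apart.

75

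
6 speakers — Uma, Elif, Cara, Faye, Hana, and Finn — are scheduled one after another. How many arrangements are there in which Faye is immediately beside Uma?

Glue Faye and Uma into one block (2 internal orders), leaving 5 units to arrange in a row.
That gives 2 × 5! = 2 × 120 = 240.

240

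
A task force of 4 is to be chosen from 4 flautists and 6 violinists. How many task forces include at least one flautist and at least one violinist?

194

With no constraint there are C(10,4) = 210 possible selections.
Subtract selections that omit an entire group: no flautists → C(6,4) = 15; no violinists → C(4,4) = 1.
Both groups omitted at once is impossible, so 210 − 16 = 194.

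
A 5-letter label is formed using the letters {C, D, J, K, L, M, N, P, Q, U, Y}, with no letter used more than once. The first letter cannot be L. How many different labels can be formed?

The first letter has 11−1 = 10 choices (anything except L).
The remaining 4 letters are filled from the other 10 symbols without repetition: 10 × 9 × 8 × 7 = 5040.
Total: 10 × 5040 = 50400.

50400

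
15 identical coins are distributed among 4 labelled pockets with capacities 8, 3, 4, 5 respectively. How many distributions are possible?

51

Without the upper bounds there are C(18,3) = 816 ways to split 15 among 4 pockets.
Subtract solutions that violate a single cap (substitute x_i' = x_i − (cap_i+1)): x_1 ≥ 9 gives C(9,3) = 84; x_2 ≥ 4 gives C(14,3) = 364; x_3 ≥ 5 gives C(13,3) = 286; x_4 ≥ 6 gives C(12,3) = 220. Together 954.
Add back pairs where two caps are both exceeded: 10 + 4 + 1 + 84 + 56 + 35 = 190.
Subtract triples: 0 + 0 + 0 + 1 = 1.
By inclusion–exclusion the count is 816 − 954 + 190 − 1 = 51.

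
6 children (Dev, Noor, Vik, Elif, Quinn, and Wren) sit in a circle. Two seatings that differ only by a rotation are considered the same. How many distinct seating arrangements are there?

Fix one person's seat to break rotational symmetry; the remaining 5 people can be arranged in (5)! = 120 ways.

120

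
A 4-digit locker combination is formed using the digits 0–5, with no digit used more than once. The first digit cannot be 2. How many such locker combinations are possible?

300

The first digit has 6−1 = 5 choices (anything except 2).
The remaining 3 digits are filled from the other 5 symbols without repetition: 5 × 4 × 3 = 60.
Total: 5 × 60 = 300.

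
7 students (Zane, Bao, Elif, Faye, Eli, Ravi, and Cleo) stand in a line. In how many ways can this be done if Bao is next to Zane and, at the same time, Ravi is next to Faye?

480

Treat {Bao,Zane} as one block (2 orders) and {Ravi,Faye} as another (2 orders).
That leaves 5 units to arrange: 2 × 2 × 5! = 4 × 120 = 480.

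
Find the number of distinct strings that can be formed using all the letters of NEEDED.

Letter multiplicities in NEEDED: D×2, E×3, N×1.
So there are 6! / (3!·2!) = 60 distinguishable arrangements.

60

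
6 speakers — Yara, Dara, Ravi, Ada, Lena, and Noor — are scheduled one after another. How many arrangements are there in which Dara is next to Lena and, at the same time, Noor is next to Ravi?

Treat {Dara,Lena} as one block (2 orders) and {Noor,Ravi} as another (2 orders).
That leaves 4 units to arrange: 2 × 2 × 4! = 4 × 24 = 96.

96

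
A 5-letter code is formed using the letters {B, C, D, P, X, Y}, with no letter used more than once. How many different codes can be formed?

720

With no repetition, fill the 5 letters in order: 6 choices, then 5, down to 2.
6 × 5 × 4 × 3 × 2 = 720.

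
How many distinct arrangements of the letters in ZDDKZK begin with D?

30

With the first slot taken by D, it remains to arrange the other 5 letters (ZDKZK).
Those 5 letters have K appearing twice and Z appearing twice, giving (5)!/(2!·2!) = 30.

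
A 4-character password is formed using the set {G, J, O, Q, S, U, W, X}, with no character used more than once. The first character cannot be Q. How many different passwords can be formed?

The first character has 8−1 = 7 choices (anything except Q).
The remaining 3 characters are filled from the other 7 symbols without repetition: 7 × 6 × 5 = 210.
Total: 7 × 210 = 1470.

1470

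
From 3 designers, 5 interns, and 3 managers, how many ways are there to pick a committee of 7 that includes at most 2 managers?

Split by how many managers are chosen (0 through 2).
Sum: C(3,0)·C(8,7) + C(3,1)·C(8,6) + C(3,2)·C(8,5) = 8 + 84 + 168 = 260.

260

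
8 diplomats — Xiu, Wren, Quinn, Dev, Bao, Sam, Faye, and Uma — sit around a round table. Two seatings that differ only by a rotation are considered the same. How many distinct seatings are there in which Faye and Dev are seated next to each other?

1440

Treat {Faye, Dev} as one unit (2 internal orders) and seat the resulting 7 units around the table: (6)! circular arrangements.
So 2 × (6)! = 2 × 720 = 1440.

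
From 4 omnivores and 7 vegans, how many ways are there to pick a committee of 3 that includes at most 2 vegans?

Split by how many vegans are chosen (0 through 2).
Sum: C(7,0)·C(4,3) + C(7,1)·C(4,2) + C(7,2)·C(4,1) = 4 + 42 + 84 = 130.

130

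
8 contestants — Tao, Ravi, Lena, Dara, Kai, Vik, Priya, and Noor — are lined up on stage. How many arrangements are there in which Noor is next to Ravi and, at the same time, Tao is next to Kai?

Treat {Noor,Ravi} as one block (2 orders) and {Tao,Kai} as another (2 orders).
That leaves 6 units to arrange: 2 × 2 × 6! = 4 × 720 = 2880.

2880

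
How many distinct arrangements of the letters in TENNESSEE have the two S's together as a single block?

840

Treat the 2 copies of S as a single block. The multiset to arrange is then {SS, E, E, E, E, N, N, T}, 8 items in all.
That gives (8)!/(4!·2!) = 840 arrangements.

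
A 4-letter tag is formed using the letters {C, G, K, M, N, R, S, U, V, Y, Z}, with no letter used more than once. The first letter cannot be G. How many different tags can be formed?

The first letter has 11−1 = 10 choices (anything except G).
The remaining 3 letters are filled from the other 10 symbols without repetition: 10 × 9 × 8 = 720.
Total: 10 × 720 = 7200.

7200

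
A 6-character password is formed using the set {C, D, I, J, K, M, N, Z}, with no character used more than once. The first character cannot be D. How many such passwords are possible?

The first character has 8−1 = 7 choices (anything except D).
The remaining 5 characters are filled from the other 7 symbols without repetition: 7 × 6 × 5 × 4 × 3 = 2520.
Total: 7 × 2520 = 17640.

17640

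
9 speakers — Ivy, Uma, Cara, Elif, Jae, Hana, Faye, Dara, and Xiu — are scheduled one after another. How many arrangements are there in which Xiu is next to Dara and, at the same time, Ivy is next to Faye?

Treat {Xiu,Dara} as one block (2 orders) and {Ivy,Faye} as another (2 orders).
That leaves 7 units to arrange: 2 × 2 × 7! = 4 × 5040 = 20160.

20160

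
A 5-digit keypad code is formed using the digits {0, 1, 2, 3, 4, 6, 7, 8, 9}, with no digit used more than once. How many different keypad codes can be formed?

With no repetition, fill the 5 digits in order: 9 choices, then 8, down to 5.
That product is 9 × 8 × 7 × 6 × 5 = 15120.

15120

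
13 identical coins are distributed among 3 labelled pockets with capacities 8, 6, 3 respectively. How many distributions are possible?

14

Ignoring the caps, the number of non-negative solutions to x_1+…+x_3 = 13 is C(15,2) = 105.
Subtract solutions that violate a single cap (substitute x_i' = x_i − (cap_i+1)): x_1 ≥ 9 gives C(6,2) = 15; x_2 ≥ 7 gives C(8,2) = 28; x_3 ≥ 4 gives C(11,2) = 55. Together 98.
Add back pairs where two caps are both exceeded: 0 + 1 + 6 = 7.
By inclusion–exclusion the count is 105 − 98 + 7 = 14.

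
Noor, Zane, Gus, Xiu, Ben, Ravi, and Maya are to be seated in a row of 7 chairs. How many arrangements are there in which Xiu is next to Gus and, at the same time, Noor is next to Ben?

480

Treat {Xiu,Gus} as one block (2 orders) and {Noor,Ben} as another (2 orders).
That leaves 5 units to arrange: 2 × 2 × 5! = 4 × 120 = 480.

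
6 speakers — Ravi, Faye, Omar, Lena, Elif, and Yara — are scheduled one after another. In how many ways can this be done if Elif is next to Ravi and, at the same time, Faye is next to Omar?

96

Treat {Elif,Ravi} as one block (2 orders) and {Faye,Omar} as another (2 orders).
That leaves 4 units to arrange: 2 × 2 × 4! = 4 × 24 = 96.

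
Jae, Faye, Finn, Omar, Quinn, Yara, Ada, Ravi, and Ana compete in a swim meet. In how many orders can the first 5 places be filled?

15120

There are 9 choices for 1st place, 8 for 2nd, and so on down to 5 for position 5.
That gives 9 × 8 × 7 × 6 × 5 = 15120.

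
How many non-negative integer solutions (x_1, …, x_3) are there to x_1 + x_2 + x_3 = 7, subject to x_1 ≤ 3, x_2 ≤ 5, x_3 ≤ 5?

20

By stars and bars, unrestricted non-negative solutions to x_1+…+x_3 = 7 number C(7+2,2) = 36.
Subtract solutions that violate a single cap (substitute x_i' = x_i − (cap_i+1)): x_1 ≥ 4 gives C(5,2) = 10; x_2 ≥ 6 gives C(3,2) = 3; x_3 ≥ 6 gives C(3,2) = 3. Together 16.
No two caps can be exceeded simultaneously, so the pair terms are all 0.
By inclusion–exclusion the count is 36 − 16 + 0 = 20.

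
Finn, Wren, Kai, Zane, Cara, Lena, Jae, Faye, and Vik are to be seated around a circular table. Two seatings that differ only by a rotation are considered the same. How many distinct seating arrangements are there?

Around a circle, 9 distinct people have 9!/9 = (8)! = 40320 rotationally distinct seatings.

40320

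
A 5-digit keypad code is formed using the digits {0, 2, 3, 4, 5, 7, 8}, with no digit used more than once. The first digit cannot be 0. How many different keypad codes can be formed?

2160

The first digit has 7−1 = 6 choices (anything except 0).
The remaining 4 digits are filled from the other 6 symbols without repetition: 6 × 5 × 4 × 3 = 360.
Total: 6 × 360 = 2160.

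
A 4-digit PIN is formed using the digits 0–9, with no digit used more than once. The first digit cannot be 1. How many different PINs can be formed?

4536

The first digit has 10−1 = 9 choices (anything except 1).
The remaining 3 digits are filled from the other 9 symbols without repetition: 9 × 8 × 7 = 504.
Total: 9 × 504 = 4536.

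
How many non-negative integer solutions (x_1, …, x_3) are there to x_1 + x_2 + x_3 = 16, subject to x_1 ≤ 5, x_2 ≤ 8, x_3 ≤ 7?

Without the upper bounds there are C(18,2) = 153 ways to split 16 among 3 variables.
Subtract solutions that violate a single cap (substitute x_i' = x_i − (cap_i+1)): x_1 ≥ 6 gives C(12,2) = 66; x_2 ≥ 9 gives C(9,2) = 36; x_3 ≥ 8 gives C(10,2) = 45. Together 147.
Add back pairs where two caps are both exceeded: 3 + 6 + 0 = 9.
By inclusion–exclusion the count is 153 − 147 + 9 = 15.

15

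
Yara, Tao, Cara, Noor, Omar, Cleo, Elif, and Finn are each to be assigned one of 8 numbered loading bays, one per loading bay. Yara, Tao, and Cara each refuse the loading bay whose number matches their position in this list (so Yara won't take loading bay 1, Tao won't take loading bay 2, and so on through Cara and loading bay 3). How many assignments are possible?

27240

Let Aᵢ (for i ∈ {1, 2, 3}) be the placements that put person i in their forbidden loading bay. Any j of these fix j positions, leaving (8−j)! ways to fill the rest, and there are C(3,j) ways to pick which j.
By inclusion–exclusion, the number of valid placements is Σ_{j=0}^{3} (−1)^j C(3,j)·(8−j)!.
Computing: 40320 − 15120 + 2160 − 120 = 27240.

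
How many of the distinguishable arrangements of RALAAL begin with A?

30

Fix A in the first position and arrange the remaining 5 letters.
Those 5 letters have A appearing twice and L appearing twice, giving (5)!/(2!·2!) = 30.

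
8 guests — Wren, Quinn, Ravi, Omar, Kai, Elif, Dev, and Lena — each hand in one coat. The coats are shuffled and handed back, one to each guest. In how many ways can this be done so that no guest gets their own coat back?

14833

This is the derangement count D_8: permutations of 8 items with no fixed point.
By inclusion–exclusion this is Σ_{j=0}^{8} (−1)^j C(8,j)·(8−j)!.
Computing: 40320 − 40320 + 20160 − 6720 + 1680 − 336 + 56 − 8 + 1 = 14833.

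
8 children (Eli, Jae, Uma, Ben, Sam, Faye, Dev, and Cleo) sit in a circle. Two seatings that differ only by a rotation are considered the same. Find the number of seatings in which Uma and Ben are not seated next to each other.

3600

Without the restriction there are (7)! = 5040 seatings.
Those with Uma next to Ben: fuse the pair into one unit and seat 7 units around a circle — 2·(6)! = 1440.
Subtracting, 5040 − 1440 = 3600.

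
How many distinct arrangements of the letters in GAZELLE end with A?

180

With the last slot taken by A, it remains to arrange the other 6 letters (GZELLE).
Those 6 letters have E appearing twice and L appearing twice, giving (6)!/(2!·2!) = 180.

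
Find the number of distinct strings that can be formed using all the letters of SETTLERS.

5040

SETTLERS has 8 letters with E appearing twice, S appearing twice, and T appearing twice.
Dividing 8! = 40320 by 2!·2!·2! = 8 for the repeated letters gives 5040.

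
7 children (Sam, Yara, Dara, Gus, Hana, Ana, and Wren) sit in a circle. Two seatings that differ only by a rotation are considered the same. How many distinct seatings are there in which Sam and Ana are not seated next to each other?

Without the restriction there are (6)! = 720 seatings.
Those with Sam next to Ana: fuse the pair into one unit and seat 6 units around a circle — 2·(5)! = 240.
Subtracting, 720 − 240 = 480.

480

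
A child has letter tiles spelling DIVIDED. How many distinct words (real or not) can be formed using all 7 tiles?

Letter multiplicities in DIVIDED: D×3, E×1, I×2, V×1.
The number of distinct arrangements is 7!/(3!·2!) = 5040/12 = 420.

420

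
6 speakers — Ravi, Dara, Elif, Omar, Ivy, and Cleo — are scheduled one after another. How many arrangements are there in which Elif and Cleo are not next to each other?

Of the 6! = 720 arrangements, those with Elif and Cleo adjacent number 2 × 5! = 240 (treat the pair as a block with 2 internal orders).
Complementary counting: 720 − 240 = 480.

480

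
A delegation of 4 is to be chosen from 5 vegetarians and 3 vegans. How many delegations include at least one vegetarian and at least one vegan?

With no constraint there are C(8,4) = 70 possible selections.
Subtract selections that omit an entire group: no vegetarians → C(3,4) = 0; no vegans → C(5,4) = 5.
Both groups omitted at once is impossible, so 70 − 5 = 65.

65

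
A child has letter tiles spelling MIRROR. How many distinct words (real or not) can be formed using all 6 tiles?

120

MIRROR has 6 letters with R appearing 3 times.
The number of distinct arrangements is 6!/(3!) = 720/6 = 120.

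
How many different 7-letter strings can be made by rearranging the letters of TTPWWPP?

210

Letter multiplicities in TTPWWPP: P×3, T×2, W×2.
So there are 7! / (3!·2!·2!) = 210 distinguishable arrangements.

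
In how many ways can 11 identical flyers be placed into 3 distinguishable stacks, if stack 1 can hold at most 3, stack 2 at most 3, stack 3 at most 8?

Ignoring the caps, the number of non-negative solutions to x_1+…+x_3 = 11 is C(13,2) = 78.
Subtract solutions that violate a single cap (substitute x_i' = x_i − (cap_i+1)): x_1 ≥ 4 gives C(9,2) = 36; x_2 ≥ 4 gives C(9,2) = 36; x_3 ≥ 9 gives C(4,2) = 6. Together 78.
Add back pairs where two caps are both exceeded: 10 + 0 + 0 = 10.
By inclusion–exclusion the count is 78 − 78 + 10 = 10.

10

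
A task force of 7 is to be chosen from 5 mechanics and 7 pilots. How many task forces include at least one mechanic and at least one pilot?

Unrestricted: C(12,7) = 792 ways to pick any 7 of the 12.
Selections missing a whole group: no mechanics → C(7,7) = 1; no pilots → C(5,7) = 0.
Both groups omitted at once is impossible, so 792 − 1 = 791.

791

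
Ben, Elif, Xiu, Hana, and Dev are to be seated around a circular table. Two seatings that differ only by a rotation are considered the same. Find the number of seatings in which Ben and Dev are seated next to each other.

Glue Ben and Dev into a block (2 internal orders). Seating 4 units around a circle gives (3)! arrangements.
So 2 × (3)! = 2 × 6 = 12.

12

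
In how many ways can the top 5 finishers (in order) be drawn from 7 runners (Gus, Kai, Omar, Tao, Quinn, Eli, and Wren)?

There are 7 choices for 1st place, 6 for 2nd, and so on down to 3 for position 5.
That gives 7 × 6 × 5 × 4 × 3 = 2520.

2520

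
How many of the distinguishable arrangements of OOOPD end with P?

Fix P in the last position and arrange the remaining 4 letters.
Those 4 letters have O appearing 3 times, giving (4)!/(3!) = 4.

4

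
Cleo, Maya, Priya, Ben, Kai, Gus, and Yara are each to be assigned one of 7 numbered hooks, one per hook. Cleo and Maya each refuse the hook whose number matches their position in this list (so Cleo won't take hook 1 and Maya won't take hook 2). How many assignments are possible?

Let Aᵢ (for i ∈ {1, 2}) be the placements that put person i in their forbidden hook. Any j of these fix j positions, leaving (7−j)! ways to fill the rest, and there are C(2,j) ways to pick which j.
By inclusion–exclusion, the number of valid placements is Σ_{j=0}^{2} (−1)^j C(2,j)·(7−j)!.
Computing: 5040 − 1440 + 120 = 3720.

3720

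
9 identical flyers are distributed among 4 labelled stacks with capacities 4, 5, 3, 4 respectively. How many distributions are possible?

Without the upper bounds there are C(12,3) = 220 ways to split 9 among 4 stacks.
Subtract solutions that violate a single cap (substitute x_i' = x_i − (cap_i+1)): x_1 ≥ 5 gives C(7,3) = 35; x_2 ≥ 6 gives C(6,3) = 20; x_3 ≥ 4 gives C(8,3) = 56; x_4 ≥ 5 gives C(7,3) = 35. Together 146.
Add back pairs where two caps are both exceeded: 0 + 1 + 0 + 0 + 0 + 1 = 2.
By inclusion–exclusion the count is 220 − 146 + 2 = 76.

76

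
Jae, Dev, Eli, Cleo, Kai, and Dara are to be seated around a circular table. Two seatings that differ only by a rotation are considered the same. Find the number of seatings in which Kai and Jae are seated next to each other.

48

Treat {Kai, Jae} as one unit (2 internal orders) and seat the resulting 5 units around the table: (4)! circular arrangements.
So 2 × (4)! = 2 × 24 = 48.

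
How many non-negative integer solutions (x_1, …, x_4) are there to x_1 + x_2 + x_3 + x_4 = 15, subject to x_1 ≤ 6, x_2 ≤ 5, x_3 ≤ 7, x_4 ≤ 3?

73

Ignoring the caps, the number of non-negative solutions to x_1+…+x_4 = 15 is C(18,3) = 816.
Subtract solutions that violate a single cap (substitute x_i' = x_i − (cap_i+1)): x_1 ≥ 7 gives C(11,3) = 165; x_2 ≥ 6 gives C(12,3) = 220; x_3 ≥ 8 gives C(10,3) = 120; x_4 ≥ 4 gives C(14,3) = 364. Together 869.
Add back pairs where two caps are both exceeded: 10 + 1 + 35 + 4 + 56 + 20 = 126.
By inclusion–exclusion the count is 816 − 869 + 126 = 73.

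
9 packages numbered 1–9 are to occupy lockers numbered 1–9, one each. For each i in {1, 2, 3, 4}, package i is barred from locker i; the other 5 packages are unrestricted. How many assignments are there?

229080

Let Aᵢ (for 1 ≤ i ≤ 4) be the placements that put package i in its forbidden locker. Any j of these fix j positions, leaving (9−j)! ways to fill the rest, and there are C(4,j) ways to pick which j.
By inclusion–exclusion, the number of valid placements is Σ_{j=0}^{4} (−1)^j C(4,j)·(9−j)!.
Computing: 362880 − 161280 + 30240 − 2880 + 120 = 229080.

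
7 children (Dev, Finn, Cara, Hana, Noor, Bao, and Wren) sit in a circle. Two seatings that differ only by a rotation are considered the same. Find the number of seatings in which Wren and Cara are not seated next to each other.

All circular seatings of 7 people number (6)! = 720.
Seatings with Wren beside Cara: treat them as a block with 2 internal orders, giving 2 × (5)! = 240.
Subtracting, 720 − 240 = 480.

480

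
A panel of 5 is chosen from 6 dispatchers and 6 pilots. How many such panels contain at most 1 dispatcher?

Split by how many dispatchers are chosen (0 through 1).
Sum: C(6,0)·C(6,5) + C(6,1)·C(6,4) = 6 + 90 = 96.

96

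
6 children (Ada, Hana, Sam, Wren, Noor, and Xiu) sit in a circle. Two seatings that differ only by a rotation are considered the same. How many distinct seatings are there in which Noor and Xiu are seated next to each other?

Glue Noor and Xiu into a block (2 internal orders). Seating 5 units around a circle gives (4)! arrangements.
So 2 × (4)! = 2 × 24 = 48.

48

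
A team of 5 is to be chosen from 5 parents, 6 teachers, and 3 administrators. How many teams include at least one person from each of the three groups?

With no constraint there are C(14,5) = 2002 possible selections.
Selections missing a whole group: no parents → C(9,5) = 126; no teachers → C(8,5) = 56; no administrators → C(11,5) = 462.
Add back selections omitting two groups (i.e. drawn from a single group): C(5,5) + C(6,5) + C(3,5) = 7.
By inclusion–exclusion: 2002 − 644 + 7 = 1365.

1365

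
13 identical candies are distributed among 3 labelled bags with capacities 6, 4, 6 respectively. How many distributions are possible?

10

By stars and bars, unrestricted non-negative solutions to x_1+…+x_3 = 13 number C(13+2,2) = 105.
Subtract solutions that violate a single cap (substitute x_i' = x_i − (cap_i+1)): x_1 ≥ 7 gives C(8,2) = 28; x_2 ≥ 5 gives C(10,2) = 45; x_3 ≥ 7 gives C(8,2) = 28. Together 101.
Add back pairs where two caps are both exceeded: 3 + 0 + 3 = 6.
By inclusion–exclusion the count is 105 − 101 + 6 = 10.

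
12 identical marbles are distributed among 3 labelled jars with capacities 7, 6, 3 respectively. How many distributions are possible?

14

By stars and bars, unrestricted non-negative solutions to x_1+…+x_3 = 12 number C(12+2,2) = 91.
Subtract solutions that violate a single cap (substitute x_i' = x_i − (cap_i+1)): x_1 ≥ 8 gives C(6,2) = 15; x_2 ≥ 7 gives C(7,2) = 21; x_3 ≥ 4 gives C(10,2) = 45. Together 81.
Add back pairs where two caps are both exceeded: 0 + 1 + 3 = 4.
By inclusion–exclusion the count is 91 − 81 + 4 = 14.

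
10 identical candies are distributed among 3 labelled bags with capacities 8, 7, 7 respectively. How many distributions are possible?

Without the upper bounds there are C(12,2) = 66 ways to split 10 among 3 bags.
Subtract solutions that violate a single cap (substitute x_i' = x_i − (cap_i+1)): x_1 ≥ 9 gives C(3,2) = 3; x_2 ≥ 8 gives C(4,2) = 6; x_3 ≥ 8 gives C(4,2) = 6. Together 15.
No two caps can be exceeded simultaneously, so the pair terms are all 0.
By inclusion–exclusion the count is 66 − 15 + 0 = 51.

51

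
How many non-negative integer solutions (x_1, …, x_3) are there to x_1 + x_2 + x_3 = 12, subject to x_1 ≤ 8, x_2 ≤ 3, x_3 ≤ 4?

Without the upper bounds there are C(14,2) = 91 ways to split 12 among 3 variables.
Subtract solutions that violate a single cap (substitute x_i' = x_i − (cap_i+1)): x_1 ≥ 9 gives C(5,2) = 10; x_2 ≥ 4 gives C(10,2) = 45; x_3 ≥ 5 gives C(9,2) = 36. Together 91.
Add back pairs where two caps are both exceeded: 0 + 0 + 10 = 10.
By inclusion–exclusion the count is 91 − 91 + 10 = 10.

10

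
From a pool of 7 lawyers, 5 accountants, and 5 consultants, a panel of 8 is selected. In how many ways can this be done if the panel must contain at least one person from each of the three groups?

23275

With no constraint there are C(17,8) = 24310 possible selections.
Selections missing a whole group: no lawyers → C(10,8) = 45; no accountants → C(12,8) = 495; no consultants → C(12,8) = 495.
Add back selections omitting two groups (i.e. drawn from a single group): C(7,8) + C(5,8) + C(5,8) = 0.
By inclusion–exclusion: 24310 − 1035 + 0 = 23275.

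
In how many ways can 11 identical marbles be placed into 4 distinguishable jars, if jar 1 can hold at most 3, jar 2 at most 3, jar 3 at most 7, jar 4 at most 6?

91

By stars and bars, unrestricted non-negative solutions to x_1+…+x_4 = 11 number C(11+3,3) = 364.
Subtract solutions that violate a single cap (substitute x_i' = x_i − (cap_i+1)): x_1 ≥ 4 gives C(10,3) = 120; x_2 ≥ 4 gives C(10,3) = 120; x_3 ≥ 8 gives C(6,3) = 20; x_4 ≥ 7 gives C(7,3) = 35. Together 295.
Add back pairs where two caps are both exceeded: 20 + 0 + 1 + 0 + 1 + 0 = 22.
By inclusion–exclusion the count is 364 − 295 + 22 = 91.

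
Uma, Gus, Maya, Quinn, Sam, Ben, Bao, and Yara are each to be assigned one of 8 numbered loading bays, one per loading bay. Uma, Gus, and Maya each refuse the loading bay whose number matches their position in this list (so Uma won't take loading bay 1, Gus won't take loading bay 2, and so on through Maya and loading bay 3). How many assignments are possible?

Let Aᵢ (for i ∈ {1, 2, 3}) be the placements that put person i in their forbidden loading bay. Any j of these fix j positions, leaving (8−j)! ways to fill the rest, and there are C(3,j) ways to pick which j.
By inclusion–exclusion, the number of valid placements is Σ_{j=0}^{3} (−1)^j C(3,j)·(8−j)!.
Computing: 40320 − 15120 + 2160 − 120 = 27240.

27240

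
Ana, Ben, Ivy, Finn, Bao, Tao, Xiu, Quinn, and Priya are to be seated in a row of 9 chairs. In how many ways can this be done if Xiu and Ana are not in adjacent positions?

282240

There are 9! = 362880 arrangements in all. If Xiu and Ana are adjacent, merging them into one block gives 2·(8)! = 80640 arrangements.
Complementary counting: 362880 − 80640 = 282240.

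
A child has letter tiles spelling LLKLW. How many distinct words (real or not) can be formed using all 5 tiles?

LLKLW has 5 letters with L appearing 3 times.
So there are 5! / (3!) = 20 distinguishable arrangements.

20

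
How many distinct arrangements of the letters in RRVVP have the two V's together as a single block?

12

Treat the 2 copies of V as a single block. The multiset to arrange is then {VV, P, R, R}, 4 items in all.
That gives (4)!/(2!) = 12 arrangements.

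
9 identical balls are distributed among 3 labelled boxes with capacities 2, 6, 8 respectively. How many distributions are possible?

By stars and bars, unrestricted non-negative solutions to x_1+…+x_3 = 9 number C(9+2,2) = 55.
Subtract solutions that violate a single cap (substitute x_i' = x_i − (cap_i+1)): x_1 ≥ 3 gives C(8,2) = 28; x_2 ≥ 7 gives C(4,2) = 6; x_3 ≥ 9 gives C(2,2) = 1. Together 35.
No two caps can be exceeded simultaneously, so the pair terms are all 0.
By inclusion–exclusion the count is 55 − 35 + 0 = 20.

20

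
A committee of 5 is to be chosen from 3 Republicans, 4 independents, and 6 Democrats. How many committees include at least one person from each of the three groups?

Total 5-person selections from all 13: C(13,5) = 1287.
Selections missing a whole group: no Republicans → C(10,5) = 252; no independents → C(9,5) = 126; no Democrats → C(7,5) = 21.
Add back selections omitting two groups (i.e. drawn from a single group): C(3,5) + C(4,5) + C(6,5) = 6.
By inclusion–exclusion: 1287 − 399 + 6 = 894.

894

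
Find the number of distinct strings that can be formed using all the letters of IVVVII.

20

IVVVII has 6 letters with I appearing 3 times and V appearing 3 times.
Dividing 6! = 720 by 3!·3! = 36 for the repeated letters gives 20.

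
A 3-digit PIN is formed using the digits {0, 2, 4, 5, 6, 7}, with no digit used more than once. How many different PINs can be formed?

120

This is a permutation of 3 out of 6: P(6,3) = 6!/3!.
That product is 6 × 5 × 4 = 120.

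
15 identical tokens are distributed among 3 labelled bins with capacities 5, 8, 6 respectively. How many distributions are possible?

Without the upper bounds there are C(17,2) = 136 ways to split 15 among 3 bins.
Subtract solutions that violate a single cap (substitute x_i' = x_i − (cap_i+1)): x_1 ≥ 6 gives C(11,2) = 55; x_2 ≥ 9 gives C(8,2) = 28; x_3 ≥ 7 gives C(10,2) = 45. Together 128.
Add back pairs where two caps are both exceeded: 1 + 6 + 0 = 7.
By inclusion–exclusion the count is 136 − 128 + 7 = 15.

15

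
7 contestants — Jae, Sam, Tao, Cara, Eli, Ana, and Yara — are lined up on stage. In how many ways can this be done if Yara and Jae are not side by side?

3600

There are 7! = 5040 arrangements in all. If Yara and Jae are adjacent, merging them into one block gives 2·(6)! = 1440 arrangements.
Complementary counting: 5040 − 1440 = 3600.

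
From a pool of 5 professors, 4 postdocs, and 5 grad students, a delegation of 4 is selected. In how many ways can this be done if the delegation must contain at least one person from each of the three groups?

Total 4-person selections from all 14: C(14,4) = 1001.
Subtract selections that omit an entire group: no professors → C(9,4) = 126; no postdocs → C(10,4) = 210; no grad students → C(9,4) = 126.
Add back selections omitting two groups (i.e. drawn from a single group): C(5,4) + C(4,4) + C(5,4) = 11.
By inclusion–exclusion: 1001 − 462 + 11 = 550.

550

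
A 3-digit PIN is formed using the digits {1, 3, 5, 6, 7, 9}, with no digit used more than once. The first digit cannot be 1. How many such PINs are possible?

The first digit has 6−1 = 5 choices (anything except 1).
The remaining 2 digits are filled from the other 5 symbols without repetition: 5 × 4 = 20.
Total: 5 × 20 = 100.

100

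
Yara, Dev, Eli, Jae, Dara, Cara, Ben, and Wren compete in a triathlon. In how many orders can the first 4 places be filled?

This is an ordered selection of 4 from 8: P(8,4).
That gives 8 × 7 × 6 × 5 = 1680.

1680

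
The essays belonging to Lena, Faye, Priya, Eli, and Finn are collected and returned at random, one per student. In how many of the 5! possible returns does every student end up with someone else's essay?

44

Let Aᵢ be the assignments in which student i gets their own essay. We want the size of the complement of A₁∪…∪A_5.
By inclusion–exclusion this is Σ_{j=0}^{5} (−1)^j C(5,j)·(5−j)!.
Computing: 120 − 120 + 60 − 20 + 5 − 1 = 44.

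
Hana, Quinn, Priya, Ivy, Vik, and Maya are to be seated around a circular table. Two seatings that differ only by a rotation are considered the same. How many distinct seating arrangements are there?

Fix one person's seat to break rotational symmetry; the remaining 5 people can be arranged in (5)! = 120 ways.

120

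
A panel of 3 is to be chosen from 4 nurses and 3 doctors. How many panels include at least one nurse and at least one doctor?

30

Unrestricted: C(7,3) = 35 ways to pick any 3 of the 7.
Subtract selections that omit an entire group: no nurses → C(3,3) = 1; no doctors → C(4,3) = 4.
Both groups omitted at once is impossible, so 35 − 5 = 30.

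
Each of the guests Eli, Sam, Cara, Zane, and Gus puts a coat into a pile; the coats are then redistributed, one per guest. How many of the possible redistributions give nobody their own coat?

44

Count assignments avoiding every fixed point. For any j of the 5 guests fixed to their own coat, the other 5−j can be arranged in (5−j)! ways.
By inclusion–exclusion this is Σ_{j=0}^{5} (−1)^j C(5,j)·(5−j)!.
Computing: 120 − 120 + 60 − 20 + 5 − 1 = 44.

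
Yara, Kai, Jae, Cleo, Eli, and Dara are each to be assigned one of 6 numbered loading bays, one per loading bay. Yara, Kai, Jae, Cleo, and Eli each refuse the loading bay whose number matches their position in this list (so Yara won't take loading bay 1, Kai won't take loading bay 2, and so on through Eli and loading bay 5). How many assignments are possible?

309

Let Aᵢ (for 1 ≤ i ≤ 5) be the placements that put person i in their forbidden loading bay. Any j of these fix j positions, leaving (6−j)! ways to fill the rest, and there are C(5,j) ways to pick which j.
By inclusion–exclusion, the number of valid placements is Σ_{j=0}^{5} (−1)^j C(5,j)·(6−j)!.
Computing: 720 − 600 + 240 − 60 + 10 − 1 = 309.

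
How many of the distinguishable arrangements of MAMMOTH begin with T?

Fix T in the first position and arrange the remaining 6 letters.
Those 6 letters have M appearing 3 times, giving (6)!/(3!) = 120.

120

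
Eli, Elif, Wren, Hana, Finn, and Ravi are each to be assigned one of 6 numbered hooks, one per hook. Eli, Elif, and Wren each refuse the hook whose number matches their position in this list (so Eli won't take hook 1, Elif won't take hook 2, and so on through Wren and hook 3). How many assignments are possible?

426

Let Aᵢ (for i ∈ {1, 2, 3}) be the placements that put person i in their forbidden hook. Any j of these fix j positions, leaving (6−j)! ways to fill the rest, and there are C(3,j) ways to pick which j.
By inclusion–exclusion, the number of valid placements is Σ_{j=0}^{3} (−1)^j C(3,j)·(6−j)!.
Computing: 720 − 360 + 72 − 6 = 426.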